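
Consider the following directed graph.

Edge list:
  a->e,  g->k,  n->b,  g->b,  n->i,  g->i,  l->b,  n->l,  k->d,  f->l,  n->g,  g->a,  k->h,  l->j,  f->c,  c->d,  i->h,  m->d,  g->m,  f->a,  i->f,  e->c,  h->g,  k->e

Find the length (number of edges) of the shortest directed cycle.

3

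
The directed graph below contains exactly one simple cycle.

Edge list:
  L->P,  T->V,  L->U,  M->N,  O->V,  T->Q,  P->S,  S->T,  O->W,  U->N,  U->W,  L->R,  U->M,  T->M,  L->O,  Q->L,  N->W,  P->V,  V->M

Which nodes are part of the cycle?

L, P, Q, S, T

DFS with gray/black marking from Q:
Q gray
  L gray
    U gray
      N gray
        W gray
        W black
      N black
      U→W: W black — skip
      M gray
        M→N: N black — skip
      M black
    U black
    P gray
      V gray
        V→M: M black — skip
      V black
      S gray
        T gray
          T→V: V black — skip
          T→Q: Q is gray → back edge
Back edge closes the cycle Q → L → P → S → T → Q; its vertices are {L, P, Q, S, T}.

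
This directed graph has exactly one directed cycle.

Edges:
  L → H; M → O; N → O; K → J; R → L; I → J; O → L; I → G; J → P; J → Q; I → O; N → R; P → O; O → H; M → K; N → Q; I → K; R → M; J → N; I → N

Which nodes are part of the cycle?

DFS with gray/black marking from J:
J gray
  P gray
    O gray
      L gray
        H gray
        H black
      L black
      O→H: H black — skip
    O black
  P black
  N gray
    N→O: O black — skip
    R gray
      R→L: L black — skip
      M gray
        M→O: O black — skip
        K gray
          K→J: J is gray → back edge
Back edge closes the cycle J → N → R → M → K → J; its vertices are {J, K, M, N, R}.

J, K, M, N, R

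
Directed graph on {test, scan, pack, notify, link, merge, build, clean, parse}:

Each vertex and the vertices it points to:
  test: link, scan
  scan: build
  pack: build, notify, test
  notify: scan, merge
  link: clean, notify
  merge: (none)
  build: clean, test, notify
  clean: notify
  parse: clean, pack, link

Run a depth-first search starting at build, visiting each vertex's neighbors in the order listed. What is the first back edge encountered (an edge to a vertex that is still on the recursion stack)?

scan→build

DFS from build (visiting each vertex's neighbors in the order listed); mark gray on enter, black on exit:
build gray
  clean gray
    notify gray
      scan gray
        scan→build: build is gray → back edge
First back edge: scan → build.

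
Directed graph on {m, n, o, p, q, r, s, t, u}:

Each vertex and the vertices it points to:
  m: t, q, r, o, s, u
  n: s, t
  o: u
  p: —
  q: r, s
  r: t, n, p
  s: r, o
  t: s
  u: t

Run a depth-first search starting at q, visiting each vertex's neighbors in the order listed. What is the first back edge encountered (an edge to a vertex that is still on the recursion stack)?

s→r

DFS from q (visiting each vertex's neighbors in the order listed); mark gray on enter, black on exit:
q gray
  r gray
    t gray
      s gray
        s→r: r is gray → back edge
First back edge: s → r.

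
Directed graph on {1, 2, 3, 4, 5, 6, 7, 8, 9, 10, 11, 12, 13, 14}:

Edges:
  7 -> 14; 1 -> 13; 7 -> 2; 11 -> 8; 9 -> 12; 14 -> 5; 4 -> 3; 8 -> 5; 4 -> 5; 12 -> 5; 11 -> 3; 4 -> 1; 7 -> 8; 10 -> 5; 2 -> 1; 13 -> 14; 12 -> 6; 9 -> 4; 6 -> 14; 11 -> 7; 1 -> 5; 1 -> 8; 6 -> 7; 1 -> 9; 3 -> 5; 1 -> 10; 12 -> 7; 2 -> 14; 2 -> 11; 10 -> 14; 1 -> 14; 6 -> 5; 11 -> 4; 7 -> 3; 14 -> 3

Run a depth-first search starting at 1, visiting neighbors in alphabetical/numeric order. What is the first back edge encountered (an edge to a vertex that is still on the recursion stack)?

4→1

DFS from 1 (visiting neighbors in alphabetical/numeric order); mark gray on enter, black on exit:
1 gray
  5 gray
  5 black
  8 gray
    8→5: 5 black — skip
  8 black
  9 gray
    4 gray
      4→1: 1 is gray → back edge
First back edge: 4 → 1.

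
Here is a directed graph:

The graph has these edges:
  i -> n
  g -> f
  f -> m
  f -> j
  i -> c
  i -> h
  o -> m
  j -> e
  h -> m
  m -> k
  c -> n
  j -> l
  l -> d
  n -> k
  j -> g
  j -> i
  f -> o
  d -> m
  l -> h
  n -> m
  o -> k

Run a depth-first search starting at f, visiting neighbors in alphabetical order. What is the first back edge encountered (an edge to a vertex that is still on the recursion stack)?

g→f

DFS from f (visiting neighbors in alphabetical order); mark gray on enter, black on exit:
f gray
  j gray
    e gray
    e black
    g gray
      g→f: f is gray → back edge
First back edge: g → f.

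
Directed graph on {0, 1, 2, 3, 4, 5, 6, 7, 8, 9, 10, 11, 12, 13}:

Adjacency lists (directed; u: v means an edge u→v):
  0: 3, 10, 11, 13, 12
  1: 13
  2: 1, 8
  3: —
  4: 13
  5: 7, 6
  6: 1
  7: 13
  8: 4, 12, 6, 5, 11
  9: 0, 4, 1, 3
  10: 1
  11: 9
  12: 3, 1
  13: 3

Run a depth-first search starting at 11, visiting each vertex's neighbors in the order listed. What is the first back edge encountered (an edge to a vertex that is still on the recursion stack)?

DFS from 11 (visiting each vertex's neighbors in the order listed); mark gray on enter, black on exit:
11 gray
  9 gray
    0 gray
      3 gray
      3 black
      10 gray
        1 gray
          13 gray
            13→3: 3 black — skip
          13 black
        1 black
      10 black
      0→11: 11 is gray → back edge
First back edge: 0 → 11.

0->11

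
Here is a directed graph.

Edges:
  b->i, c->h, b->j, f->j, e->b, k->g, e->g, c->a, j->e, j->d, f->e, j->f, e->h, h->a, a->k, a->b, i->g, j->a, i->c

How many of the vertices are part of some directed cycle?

8

A vertex is on a directed cycle iff it belongs to a strongly connected component of size ≥ 2 (or has a self-loop).
The vertices on cycles are {a, b, c, e, f, h, i, j} — 8 in total.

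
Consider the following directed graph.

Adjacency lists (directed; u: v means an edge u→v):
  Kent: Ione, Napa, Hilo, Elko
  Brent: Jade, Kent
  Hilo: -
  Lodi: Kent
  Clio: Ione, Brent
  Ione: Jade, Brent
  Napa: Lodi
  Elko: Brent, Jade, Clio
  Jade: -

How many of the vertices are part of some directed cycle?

A vertex is on a directed cycle iff it belongs to a strongly connected component of size ≥ 2 (or has a self-loop).
The vertices on cycles are {Clio, Elko, Ione, Kent, Lodi, Napa, Brent} — 7 in total.

7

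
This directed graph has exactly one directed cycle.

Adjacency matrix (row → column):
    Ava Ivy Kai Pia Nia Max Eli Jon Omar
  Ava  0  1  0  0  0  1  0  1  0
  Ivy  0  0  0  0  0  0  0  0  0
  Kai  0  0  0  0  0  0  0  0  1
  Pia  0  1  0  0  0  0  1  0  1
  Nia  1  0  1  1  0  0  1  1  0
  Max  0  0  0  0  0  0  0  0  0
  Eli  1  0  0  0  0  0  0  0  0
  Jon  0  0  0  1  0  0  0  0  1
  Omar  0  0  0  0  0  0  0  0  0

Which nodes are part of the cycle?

Ava, Eli, Jon, Pia

DFS with gray/black marking from Jon:
Jon gray
  Omar gray
  Omar black
  Pia gray
    Eli gray
      Ava gray
        Ivy gray
        Ivy black
        Ava→Jon: Jon is gray → back edge
Back edge closes the cycle Jon → Pia → Eli → Ava → Jon; its vertices are {Ava, Eli, Jon, Pia}.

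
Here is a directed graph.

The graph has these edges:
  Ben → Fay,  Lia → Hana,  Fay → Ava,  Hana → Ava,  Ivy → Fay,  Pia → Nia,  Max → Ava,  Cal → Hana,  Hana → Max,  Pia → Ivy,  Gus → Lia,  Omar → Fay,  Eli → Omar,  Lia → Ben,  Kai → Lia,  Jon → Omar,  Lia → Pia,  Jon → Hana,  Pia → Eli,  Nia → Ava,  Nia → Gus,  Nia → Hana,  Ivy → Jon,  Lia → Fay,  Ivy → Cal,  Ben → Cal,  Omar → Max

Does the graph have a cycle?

DFS with white/gray/black marking, starting from Ivy:
Ivy gray
  Fay gray
    Ava gray
    Ava black
  Fay black
  Jon gray
    Hana gray
      Max gray
        Max→Ava: Ava black — skip
      Max black
      Hana→Ava: Ava black — skip
    Hana black
    Omar gray
      Omar→Max: Max black — skip
      Omar→Fay: Fay black — skip
    Omar black
  Jon black
  Cal gray
    Cal→Hana: Hana black — skip
  Cal black
Ivy black
Kai gray
  Lia gray
    Pia gray
      Eli gray
        Eli→Omar: Omar black — skip
      Eli black
      Nia gray
        Nia→Hana: Hana black — skip
        Nia→Ava: Ava black — skip
        Gus gray
          Gus→Lia: Lia is gray → back edge
Back edge found, so a cycle exists: Lia → Pia → Nia → Gus → Lia.

Yes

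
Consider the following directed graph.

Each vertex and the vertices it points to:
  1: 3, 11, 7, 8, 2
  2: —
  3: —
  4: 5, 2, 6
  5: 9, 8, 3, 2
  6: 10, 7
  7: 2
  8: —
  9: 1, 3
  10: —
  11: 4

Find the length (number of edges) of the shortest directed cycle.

5

For each vertex v, BFS finds the shortest path from v back to v.
The shortest such closed walk is 4 → 5 → 9 → 1 → 11 → 4, length 5.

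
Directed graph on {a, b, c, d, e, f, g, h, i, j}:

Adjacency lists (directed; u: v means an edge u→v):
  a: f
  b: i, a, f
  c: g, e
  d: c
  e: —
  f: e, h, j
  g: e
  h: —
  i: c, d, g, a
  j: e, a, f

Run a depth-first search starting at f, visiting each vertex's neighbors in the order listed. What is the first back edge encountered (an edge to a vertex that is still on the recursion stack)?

a->f

DFS from f (visiting each vertex's neighbors in the order listed); mark gray on enter, black on exit:
f gray
  e gray
  e black
  h gray
  h black
  j gray
    j→e: e black — skip
    a gray
      a→f: f is gray → back edge
First back edge: a → f.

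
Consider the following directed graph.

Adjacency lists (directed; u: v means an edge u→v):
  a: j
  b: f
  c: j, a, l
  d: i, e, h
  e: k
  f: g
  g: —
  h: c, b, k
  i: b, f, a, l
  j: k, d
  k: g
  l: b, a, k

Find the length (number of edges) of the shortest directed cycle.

4

For each vertex v, BFS finds the shortest path from v back to v.
The shortest such closed walk is d → h → c → j → d, length 4.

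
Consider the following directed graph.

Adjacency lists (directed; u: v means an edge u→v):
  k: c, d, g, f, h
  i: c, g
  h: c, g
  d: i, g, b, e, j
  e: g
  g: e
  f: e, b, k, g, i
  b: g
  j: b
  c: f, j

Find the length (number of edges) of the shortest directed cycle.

For each vertex v, BFS finds the shortest path from v back to v.
The shortest such closed walk is k → f → k, length 2.

2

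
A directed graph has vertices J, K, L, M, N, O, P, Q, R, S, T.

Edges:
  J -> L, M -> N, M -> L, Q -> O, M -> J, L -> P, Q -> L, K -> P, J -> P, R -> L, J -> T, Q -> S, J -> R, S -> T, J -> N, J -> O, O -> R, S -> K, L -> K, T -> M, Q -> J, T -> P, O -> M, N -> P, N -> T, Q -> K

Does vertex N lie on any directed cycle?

Yes

N is on a cycle iff N can reach itself via ≥1 edge.
N → T → M → N — yes.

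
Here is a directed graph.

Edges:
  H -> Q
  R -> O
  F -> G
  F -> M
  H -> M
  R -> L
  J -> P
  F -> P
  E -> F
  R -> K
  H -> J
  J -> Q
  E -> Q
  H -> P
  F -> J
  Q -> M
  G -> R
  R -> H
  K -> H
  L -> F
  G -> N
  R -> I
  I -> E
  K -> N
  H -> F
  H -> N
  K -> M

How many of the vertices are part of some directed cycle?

A vertex is on a directed cycle iff it belongs to a strongly connected component of size ≥ 2 (or has a self-loop).
The vertices on cycles are {E, F, G, H, I, K, L, R} — 8 in total.

8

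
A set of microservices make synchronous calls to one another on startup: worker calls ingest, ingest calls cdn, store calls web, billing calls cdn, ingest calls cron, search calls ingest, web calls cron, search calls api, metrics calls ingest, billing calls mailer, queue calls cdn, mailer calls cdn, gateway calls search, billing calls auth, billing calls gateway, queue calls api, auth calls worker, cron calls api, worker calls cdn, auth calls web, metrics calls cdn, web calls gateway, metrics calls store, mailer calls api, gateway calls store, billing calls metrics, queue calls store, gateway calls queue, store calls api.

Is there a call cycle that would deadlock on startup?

Yes

DFS with white/gray/black marking, starting from auth:
auth gray
  worker gray
    cdn gray
    cdn black
    ingest gray
      cron gray
        api gray
        api black
      cron black
      ingest→cdn: cdn black — skip
    ingest black
  worker black
  web gray
    web→cron: cron black — skip
    gateway gray
      search gray
        search→api: api black — skip
        search→ingest: ingest black — skip
      search black
      queue gray
        store gray
          store→api: api black — skip
          store→web: web is gray → back edge
Back edge found, so a cycle exists: web → gateway → queue → store → web.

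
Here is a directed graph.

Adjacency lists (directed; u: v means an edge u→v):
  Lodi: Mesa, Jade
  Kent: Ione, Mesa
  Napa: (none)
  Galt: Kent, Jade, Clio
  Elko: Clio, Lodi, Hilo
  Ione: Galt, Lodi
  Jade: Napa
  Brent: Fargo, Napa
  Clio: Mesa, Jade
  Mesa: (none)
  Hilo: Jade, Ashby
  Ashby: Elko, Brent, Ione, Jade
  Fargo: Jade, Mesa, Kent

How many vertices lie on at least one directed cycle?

A vertex is on a directed cycle iff it belongs to a strongly connected component of size ≥ 2 (or has a self-loop).
The vertices on cycles are {Elko, Galt, Hilo, Ione, Kent, Ashby} — 6 in total.

6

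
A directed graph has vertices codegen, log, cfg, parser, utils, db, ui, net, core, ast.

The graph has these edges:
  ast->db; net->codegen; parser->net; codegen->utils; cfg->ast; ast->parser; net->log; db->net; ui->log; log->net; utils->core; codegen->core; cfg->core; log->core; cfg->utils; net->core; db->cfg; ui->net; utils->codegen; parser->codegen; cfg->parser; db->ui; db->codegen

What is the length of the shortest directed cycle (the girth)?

2

For each vertex v, BFS finds the shortest path from v back to v.
The shortest such closed walk is utils → codegen → utils, length 2.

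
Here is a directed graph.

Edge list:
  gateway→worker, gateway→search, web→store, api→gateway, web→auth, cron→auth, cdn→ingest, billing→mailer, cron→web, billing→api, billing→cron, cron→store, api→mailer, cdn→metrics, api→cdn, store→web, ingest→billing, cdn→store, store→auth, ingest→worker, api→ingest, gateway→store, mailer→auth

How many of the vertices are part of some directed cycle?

6

A vertex is on a directed cycle iff it belongs to a strongly connected component of size ≥ 2 (or has a self-loop).
The vertices on cycles are {api, cdn, web, store, ingest, billing} — 6 in total.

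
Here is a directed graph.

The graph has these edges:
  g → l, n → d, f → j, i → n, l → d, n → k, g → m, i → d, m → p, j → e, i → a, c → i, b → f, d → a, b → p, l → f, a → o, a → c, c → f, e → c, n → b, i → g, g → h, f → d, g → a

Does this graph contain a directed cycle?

Yes

DFS with white/gray/black marking, starting from f:
f gray
  d gray
    a gray
      o gray
      o black
      c gray
        i gray
          i→d: d is gray → back edge
Back edge found, so a cycle exists: d → a → c → i → d.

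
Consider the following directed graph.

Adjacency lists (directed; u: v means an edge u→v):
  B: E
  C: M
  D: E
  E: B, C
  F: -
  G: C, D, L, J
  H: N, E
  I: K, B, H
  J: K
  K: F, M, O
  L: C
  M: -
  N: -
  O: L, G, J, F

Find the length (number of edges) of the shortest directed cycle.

For each vertex v, BFS finds the shortest path from v back to v.
The shortest such closed walk is B → E → B, length 2.

2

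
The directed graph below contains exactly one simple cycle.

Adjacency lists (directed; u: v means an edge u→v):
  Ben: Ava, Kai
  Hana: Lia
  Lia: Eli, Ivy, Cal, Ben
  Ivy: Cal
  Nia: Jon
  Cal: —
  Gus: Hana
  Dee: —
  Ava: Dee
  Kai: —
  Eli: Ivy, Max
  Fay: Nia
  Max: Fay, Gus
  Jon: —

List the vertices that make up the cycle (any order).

Eli, Gus, Lia, Max, Hana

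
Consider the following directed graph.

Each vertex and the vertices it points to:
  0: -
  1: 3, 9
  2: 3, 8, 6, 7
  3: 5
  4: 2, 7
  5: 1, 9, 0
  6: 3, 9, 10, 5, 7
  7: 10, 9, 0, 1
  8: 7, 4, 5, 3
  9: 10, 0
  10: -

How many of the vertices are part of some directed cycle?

A vertex is on a directed cycle iff it belongs to a strongly connected component of size ≥ 2 (or has a self-loop).
The vertices on cycles are {1, 2, 3, 4, 5, 8} — 6 in total.

6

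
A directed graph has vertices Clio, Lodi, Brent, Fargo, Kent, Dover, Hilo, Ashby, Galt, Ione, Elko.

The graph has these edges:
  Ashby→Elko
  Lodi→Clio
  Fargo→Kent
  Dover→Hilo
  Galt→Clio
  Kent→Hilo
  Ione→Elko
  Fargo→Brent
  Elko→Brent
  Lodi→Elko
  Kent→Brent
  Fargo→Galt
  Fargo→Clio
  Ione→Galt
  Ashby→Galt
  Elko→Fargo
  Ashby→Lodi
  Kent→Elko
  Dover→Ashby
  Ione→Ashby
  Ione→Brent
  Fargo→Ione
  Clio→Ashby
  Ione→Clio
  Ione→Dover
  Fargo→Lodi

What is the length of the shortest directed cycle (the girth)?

3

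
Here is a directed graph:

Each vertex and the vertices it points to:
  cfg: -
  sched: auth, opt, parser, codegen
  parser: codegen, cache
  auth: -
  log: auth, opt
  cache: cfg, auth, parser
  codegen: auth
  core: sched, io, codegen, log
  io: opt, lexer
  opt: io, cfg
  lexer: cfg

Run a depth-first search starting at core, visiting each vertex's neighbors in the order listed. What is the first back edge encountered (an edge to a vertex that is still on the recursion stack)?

DFS from core (visiting each vertex's neighbors in the order listed); mark gray on enter, black on exit:
core gray
  sched gray
    auth gray
    auth black
    opt gray
      io gray
        io→opt: opt is gray → back edge
First back edge: io → opt.

io->opt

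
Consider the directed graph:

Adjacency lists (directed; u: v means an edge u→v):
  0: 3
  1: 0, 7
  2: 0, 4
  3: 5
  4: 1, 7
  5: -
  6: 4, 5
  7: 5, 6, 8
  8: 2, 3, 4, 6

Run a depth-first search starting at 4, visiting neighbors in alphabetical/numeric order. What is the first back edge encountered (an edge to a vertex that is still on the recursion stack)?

DFS from 4 (visiting neighbors in alphabetical/numeric order); mark gray on enter, black on exit:
4 gray
  1 gray
    0 gray
      3 gray
        5 gray
        5 black
      3 black
    0 black
    7 gray
      7→5: 5 black — skip
      6 gray
        6→4: 4 is gray → back edge
First back edge: 6 → 4.

6->4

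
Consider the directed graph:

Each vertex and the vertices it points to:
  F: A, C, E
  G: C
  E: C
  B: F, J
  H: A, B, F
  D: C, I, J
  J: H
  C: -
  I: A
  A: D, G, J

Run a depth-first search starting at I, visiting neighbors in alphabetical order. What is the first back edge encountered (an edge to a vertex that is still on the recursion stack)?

D->I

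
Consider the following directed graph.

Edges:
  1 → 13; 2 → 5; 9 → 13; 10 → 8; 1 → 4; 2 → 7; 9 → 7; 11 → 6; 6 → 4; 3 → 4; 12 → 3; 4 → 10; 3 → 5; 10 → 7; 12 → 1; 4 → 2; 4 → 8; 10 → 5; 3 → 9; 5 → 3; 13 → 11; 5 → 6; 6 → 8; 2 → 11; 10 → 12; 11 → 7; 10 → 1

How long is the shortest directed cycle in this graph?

2

For each vertex v, BFS finds the shortest path from v back to v.
The shortest such closed walk is 3 → 5 → 3, length 2.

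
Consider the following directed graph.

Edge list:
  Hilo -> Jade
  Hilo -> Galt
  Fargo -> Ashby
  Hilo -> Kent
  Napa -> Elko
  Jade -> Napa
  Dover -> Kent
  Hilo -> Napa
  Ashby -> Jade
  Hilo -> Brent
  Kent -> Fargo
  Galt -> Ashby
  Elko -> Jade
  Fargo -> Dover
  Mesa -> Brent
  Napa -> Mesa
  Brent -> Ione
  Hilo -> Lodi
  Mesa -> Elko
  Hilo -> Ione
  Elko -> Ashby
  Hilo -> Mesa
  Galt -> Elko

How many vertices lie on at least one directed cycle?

A vertex is on a directed cycle iff it belongs to a strongly connected component of size ≥ 2 (or has a self-loop).
The vertices on cycles are {Elko, Jade, Kent, Mesa, Napa, Ashby, Dover, Fargo} — 8 in total.

8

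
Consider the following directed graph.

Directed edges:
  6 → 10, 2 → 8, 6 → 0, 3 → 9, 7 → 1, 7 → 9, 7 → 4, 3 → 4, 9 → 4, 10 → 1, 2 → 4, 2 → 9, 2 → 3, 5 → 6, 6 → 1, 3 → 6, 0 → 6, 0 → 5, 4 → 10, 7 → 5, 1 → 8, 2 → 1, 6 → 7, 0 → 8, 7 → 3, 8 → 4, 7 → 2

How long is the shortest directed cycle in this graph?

2

For each vertex v, BFS finds the shortest path from v back to v.
The shortest such closed walk is 6 → 0 → 6, length 2.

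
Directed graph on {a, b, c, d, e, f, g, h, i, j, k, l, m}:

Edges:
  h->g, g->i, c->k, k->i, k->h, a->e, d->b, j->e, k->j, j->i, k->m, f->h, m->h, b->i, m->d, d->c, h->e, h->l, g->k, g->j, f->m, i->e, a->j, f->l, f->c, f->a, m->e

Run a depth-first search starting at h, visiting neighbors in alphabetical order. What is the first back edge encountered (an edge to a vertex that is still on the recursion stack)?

k->h

DFS from h (visiting neighbors in alphabetical order); mark gray on enter, black on exit:
h gray
  e gray
  e black
  g gray
    i gray
      i→e: e black — skip
    i black
    j gray
      j→e: e black — skip
      j→i: i black — skip
    j black
    k gray
      k→h: h is gray → back edge
First back edge: k → h.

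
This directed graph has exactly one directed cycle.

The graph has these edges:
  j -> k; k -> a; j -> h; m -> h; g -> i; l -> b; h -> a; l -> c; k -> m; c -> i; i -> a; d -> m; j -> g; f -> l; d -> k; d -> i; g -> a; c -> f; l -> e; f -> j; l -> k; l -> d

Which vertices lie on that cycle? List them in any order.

DFS with gray/black marking from f:
f gray
  j gray
    g gray
      a gray
      a black
      i gray
        i→a: a black — skip
      i black
    g black
    k gray
      m gray
        h gray
          h→a: a black — skip
        h black
      m black
      k→a: a black — skip
    k black
    j→h: h black — skip
  j black
  l gray
    l→k: k black — skip
    b gray
    b black
    d gray
      d→m: m black — skip
      d→k: k black — skip
      d→i: i black — skip
    d black
    c gray
      c→i: i black — skip
      c→f: f is gray → back edge
Back edge closes the cycle f → l → c → f; its vertices are {c, f, l}.

c, f, l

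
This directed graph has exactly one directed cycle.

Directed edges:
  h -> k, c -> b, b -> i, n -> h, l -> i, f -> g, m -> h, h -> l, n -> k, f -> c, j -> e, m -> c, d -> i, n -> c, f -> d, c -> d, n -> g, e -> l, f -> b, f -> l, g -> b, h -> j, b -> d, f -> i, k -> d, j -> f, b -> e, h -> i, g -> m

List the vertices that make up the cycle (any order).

DFS with gray/black marking from g:
g gray
  b gray
    i gray
    i black
    e gray
      l gray
        l→i: i black — skip
      l black
    e black
    d gray
      d→i: i black — skip
    d black
  b black
  m gray
    h gray
      h→l: l black — skip
      h→i: i black — skip
      j gray
        j→e: e black — skip
        f gray
          f→b: b black — skip
          f→d: d black — skip
          c gray
            c→b: b black — skip
            c→d: d black — skip
          c black
          f→l: l black — skip
          f→g: g is gray → back edge
Back edge closes the cycle g → m → h → j → f → g; its vertices are {f, g, h, j, m}.

f, g, h, j, m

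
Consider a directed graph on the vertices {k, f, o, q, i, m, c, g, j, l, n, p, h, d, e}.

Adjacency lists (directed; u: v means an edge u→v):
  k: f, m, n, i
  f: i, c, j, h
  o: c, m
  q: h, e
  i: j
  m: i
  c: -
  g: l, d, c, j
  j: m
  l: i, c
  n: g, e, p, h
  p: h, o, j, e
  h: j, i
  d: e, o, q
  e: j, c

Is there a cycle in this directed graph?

Yes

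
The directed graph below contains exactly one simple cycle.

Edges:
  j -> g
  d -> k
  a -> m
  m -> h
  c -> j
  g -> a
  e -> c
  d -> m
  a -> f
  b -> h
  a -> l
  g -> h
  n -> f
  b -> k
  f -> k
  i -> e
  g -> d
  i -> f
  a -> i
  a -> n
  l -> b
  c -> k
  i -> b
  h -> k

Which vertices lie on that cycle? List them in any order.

a, c, e, g, i, j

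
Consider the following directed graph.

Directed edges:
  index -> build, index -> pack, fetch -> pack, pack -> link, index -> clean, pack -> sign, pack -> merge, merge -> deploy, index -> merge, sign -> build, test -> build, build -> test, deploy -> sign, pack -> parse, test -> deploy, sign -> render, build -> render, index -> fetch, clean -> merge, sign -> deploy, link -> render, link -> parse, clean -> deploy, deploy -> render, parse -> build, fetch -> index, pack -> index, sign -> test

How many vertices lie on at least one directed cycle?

A vertex is on a directed cycle iff it belongs to a strongly connected component of size ≥ 2 (or has a self-loop).
The vertices on cycles are {pack, sign, test, build, fetch, index, deploy} — 7 in total.

7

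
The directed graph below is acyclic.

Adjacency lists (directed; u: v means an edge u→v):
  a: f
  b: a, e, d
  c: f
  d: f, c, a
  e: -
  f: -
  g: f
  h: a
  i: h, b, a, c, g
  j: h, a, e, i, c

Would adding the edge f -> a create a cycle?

Adding f→a creates a cycle iff a can already reach f.
Path from a: a → f.
So a → … → f → a is a cycle.

Yes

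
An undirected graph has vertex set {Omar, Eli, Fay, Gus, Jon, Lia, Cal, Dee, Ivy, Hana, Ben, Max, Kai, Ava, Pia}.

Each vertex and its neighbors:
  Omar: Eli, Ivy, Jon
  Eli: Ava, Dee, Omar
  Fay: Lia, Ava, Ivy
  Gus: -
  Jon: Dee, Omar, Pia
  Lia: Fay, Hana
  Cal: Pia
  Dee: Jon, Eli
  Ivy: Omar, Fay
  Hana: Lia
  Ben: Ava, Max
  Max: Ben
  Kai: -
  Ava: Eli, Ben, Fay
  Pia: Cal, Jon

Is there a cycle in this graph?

Yes

DFS, tracking each vertex's parent; an edge to a visited non-parent vertex closes a cycle.
Start from Dee:
visit Dee (parent –)
  visit Jon (parent Dee)
    Jon–Dee: parent, skip
    visit Omar (parent Jon)
      visit Eli (parent Omar)
        visit Ava (parent Eli)
          Ava–Eli: parent, skip
          visit Ben (parent Ava)
            Ben–Ava: parent, skip
            visit Max (parent Ben)
              Max–Ben: parent, skip
          visit Fay (parent Ava)
            visit Lia (parent Fay)
              Lia–Fay: parent, skip
              visit Hana (parent Lia)
                Hana–Lia: parent, skip
            Fay–Ava: parent, skip
            visit Ivy (parent Fay)
              Ivy–Omar: Omar visited and ≠ parent → cycle
Cycle: Omar – Eli – Ava – Fay – Ivy – Omar.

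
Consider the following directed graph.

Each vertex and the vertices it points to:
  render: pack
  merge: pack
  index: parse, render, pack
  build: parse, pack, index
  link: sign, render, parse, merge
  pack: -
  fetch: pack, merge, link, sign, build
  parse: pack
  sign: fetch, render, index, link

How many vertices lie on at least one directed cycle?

A vertex is on a directed cycle iff it belongs to a strongly connected component of size ≥ 2 (or has a self-loop).
The vertices on cycles are {link, sign, fetch} — 3 in total.

3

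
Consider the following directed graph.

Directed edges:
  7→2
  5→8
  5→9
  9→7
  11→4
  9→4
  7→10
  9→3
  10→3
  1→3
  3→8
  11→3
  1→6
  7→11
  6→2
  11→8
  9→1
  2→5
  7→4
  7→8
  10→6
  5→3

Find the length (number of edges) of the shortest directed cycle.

4

For each vertex v, BFS finds the shortest path from v back to v.
The shortest such closed walk is 9 → 7 → 2 → 5 → 9, length 4.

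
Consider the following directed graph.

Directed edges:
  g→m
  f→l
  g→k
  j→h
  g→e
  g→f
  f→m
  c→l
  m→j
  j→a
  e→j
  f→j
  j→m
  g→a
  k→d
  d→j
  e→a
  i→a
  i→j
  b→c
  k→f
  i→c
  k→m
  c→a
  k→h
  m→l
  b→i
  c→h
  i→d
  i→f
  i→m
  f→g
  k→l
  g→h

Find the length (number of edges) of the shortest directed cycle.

For each vertex v, BFS finds the shortest path from v back to v.
The shortest such closed walk is f → g → f, length 2.

2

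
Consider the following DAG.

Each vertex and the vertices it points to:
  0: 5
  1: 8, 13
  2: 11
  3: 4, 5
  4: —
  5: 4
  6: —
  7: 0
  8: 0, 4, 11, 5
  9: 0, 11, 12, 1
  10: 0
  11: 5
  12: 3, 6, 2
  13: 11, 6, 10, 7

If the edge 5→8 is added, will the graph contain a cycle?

Yes

Adding 5→8 creates a cycle iff 8 can already reach 5.
Path from 8: 8 → 5.
So 8 → … → 5 → 8 is a cycle.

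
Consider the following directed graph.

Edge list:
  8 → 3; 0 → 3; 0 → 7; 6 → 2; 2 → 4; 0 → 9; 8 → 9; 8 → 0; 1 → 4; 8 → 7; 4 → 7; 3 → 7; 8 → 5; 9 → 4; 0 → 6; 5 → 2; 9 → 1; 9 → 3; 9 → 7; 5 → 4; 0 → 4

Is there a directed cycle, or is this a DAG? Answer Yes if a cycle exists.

No

DFS with white/gray/black marking, starting from 9:
9 gray
  7 gray
  7 black
  3 gray
    3→7: 7 black — skip
  3 black
  1 gray
    4 gray
      4→7: 7 black — skip
    4 black
  1 black
  9→4: 4 black — skip
9 black
5 gray
  5→4: 4 black — skip
  2 gray
    2→4: 4 black — skip
  2 black
5 black
8 gray
  8→9: 9 black — skip
  8→7: 7 black — skip
  8→5: 5 black — skip
  8→3: 3 black — skip
  0 gray
    6 gray
      6→2: 2 black — skip
    6 black
    0→9: 9 black — skip
    0→4: 4 black — skip
    0→7: 7 black — skip
    0→3: 3 black — skip
  0 black
8 black
Every edge goes to a white or black vertex — no back edge, so the graph is acyclic.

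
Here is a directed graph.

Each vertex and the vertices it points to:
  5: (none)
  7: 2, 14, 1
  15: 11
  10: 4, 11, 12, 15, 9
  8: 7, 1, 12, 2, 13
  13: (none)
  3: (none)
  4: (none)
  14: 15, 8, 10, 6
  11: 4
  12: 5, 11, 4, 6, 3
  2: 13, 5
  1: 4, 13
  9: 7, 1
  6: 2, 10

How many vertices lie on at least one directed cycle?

A vertex is on a directed cycle iff it belongs to a strongly connected component of size ≥ 2 (or has a self-loop).
The vertices on cycles are {6, 7, 8, 9, 10, 12, 14} — 7 in total.

7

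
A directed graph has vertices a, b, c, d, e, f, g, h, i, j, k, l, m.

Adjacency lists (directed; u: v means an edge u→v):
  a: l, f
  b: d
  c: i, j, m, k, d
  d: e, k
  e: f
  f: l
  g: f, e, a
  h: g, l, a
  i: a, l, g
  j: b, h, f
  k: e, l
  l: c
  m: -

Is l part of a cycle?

Yes

l is on a cycle iff l can reach itself via ≥1 edge.
l → c → i → l — yes.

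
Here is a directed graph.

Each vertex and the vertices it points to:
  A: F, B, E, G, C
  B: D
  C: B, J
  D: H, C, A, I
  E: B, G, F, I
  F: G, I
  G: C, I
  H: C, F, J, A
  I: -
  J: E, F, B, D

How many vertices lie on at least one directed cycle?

9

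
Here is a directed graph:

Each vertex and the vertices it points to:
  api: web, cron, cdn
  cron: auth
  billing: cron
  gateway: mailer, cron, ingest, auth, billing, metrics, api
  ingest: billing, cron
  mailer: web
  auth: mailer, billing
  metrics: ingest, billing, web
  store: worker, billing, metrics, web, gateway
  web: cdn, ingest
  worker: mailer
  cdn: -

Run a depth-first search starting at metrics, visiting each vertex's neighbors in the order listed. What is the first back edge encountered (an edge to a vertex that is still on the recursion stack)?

web->ingest

DFS from metrics (visiting each vertex's neighbors in the order listed); mark gray on enter, black on exit:
metrics gray
  ingest gray
    billing gray
      cron gray
        auth gray
          mailer gray
            web gray
              cdn gray
              cdn black
              web→ingest: ingest is gray → back edge
First back edge: web → ingest.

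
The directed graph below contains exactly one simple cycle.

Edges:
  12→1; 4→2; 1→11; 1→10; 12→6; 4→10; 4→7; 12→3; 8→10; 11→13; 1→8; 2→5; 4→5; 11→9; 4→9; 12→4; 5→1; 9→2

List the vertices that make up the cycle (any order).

1, 2, 5, 9, 11

DFS with gray/black marking from 1:
1 gray
  10 gray
  10 black
  11 gray
    9 gray
      2 gray
        5 gray
          5→1: 1 is gray → back edge
Back edge closes the cycle 1 → 11 → 9 → 2 → 5 → 1; its vertices are {1, 2, 5, 9, 11}.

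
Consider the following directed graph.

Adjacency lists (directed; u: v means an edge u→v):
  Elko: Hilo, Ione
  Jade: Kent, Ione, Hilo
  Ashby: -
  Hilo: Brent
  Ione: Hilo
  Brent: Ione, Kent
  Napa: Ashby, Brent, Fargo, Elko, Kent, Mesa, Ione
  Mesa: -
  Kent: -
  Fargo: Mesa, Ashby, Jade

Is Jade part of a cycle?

No

Jade lies on a cycle iff there is a path from Jade back to itself.
Exploring from Jade, it never reaches itself; equivalently, its strongly connected component is a singleton.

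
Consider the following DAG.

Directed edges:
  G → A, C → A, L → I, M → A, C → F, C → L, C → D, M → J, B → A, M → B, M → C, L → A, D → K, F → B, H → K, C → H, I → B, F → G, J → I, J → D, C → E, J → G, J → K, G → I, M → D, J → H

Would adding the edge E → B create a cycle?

Adding E→B creates a cycle iff B can already reach E.
Explore from B: no path reaches E. The graph stays acyclic.

No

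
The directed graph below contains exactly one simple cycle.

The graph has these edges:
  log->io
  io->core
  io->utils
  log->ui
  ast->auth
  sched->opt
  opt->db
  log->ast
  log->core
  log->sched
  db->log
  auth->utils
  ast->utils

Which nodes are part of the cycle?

DFS with gray/black marking from log:
log gray
  core gray
  core black
  ui gray
  ui black
  io gray
    io→core: core black — skip
    utils gray
    utils black
  io black
  ast gray
    ast→utils: utils black — skip
    auth gray
      auth→utils: utils black — skip
    auth black
  ast black
  sched gray
    opt gray
      db gray
        db→log: log is gray → back edge
Back edge closes the cycle log → sched → opt → db → log; its vertices are {db, log, opt, sched}.

db, log, opt, sched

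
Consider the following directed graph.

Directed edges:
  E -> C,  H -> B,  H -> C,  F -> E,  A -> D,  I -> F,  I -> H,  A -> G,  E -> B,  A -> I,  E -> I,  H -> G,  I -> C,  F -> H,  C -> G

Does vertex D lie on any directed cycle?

No

D lies on a cycle iff there is a path from D back to itself.
Exploring from D, it never reaches itself; equivalently, its strongly connected component is a singleton.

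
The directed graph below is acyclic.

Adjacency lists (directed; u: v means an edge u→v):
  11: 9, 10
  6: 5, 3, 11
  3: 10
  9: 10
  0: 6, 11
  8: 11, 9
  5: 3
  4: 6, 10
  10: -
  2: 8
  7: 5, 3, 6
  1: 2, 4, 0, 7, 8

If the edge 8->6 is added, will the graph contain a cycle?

Adding 8→6 creates a cycle iff 6 can already reach 8.
Explore from 6: no path reaches 8. The graph stays acyclic.

No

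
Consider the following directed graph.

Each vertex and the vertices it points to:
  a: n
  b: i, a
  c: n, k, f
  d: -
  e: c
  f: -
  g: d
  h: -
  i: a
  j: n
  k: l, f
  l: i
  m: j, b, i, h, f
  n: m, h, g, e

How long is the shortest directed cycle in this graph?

3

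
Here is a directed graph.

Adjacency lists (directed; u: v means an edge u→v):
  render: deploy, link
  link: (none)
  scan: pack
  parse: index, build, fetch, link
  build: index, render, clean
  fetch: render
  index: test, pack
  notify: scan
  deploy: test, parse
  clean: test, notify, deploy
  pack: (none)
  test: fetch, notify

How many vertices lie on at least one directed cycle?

8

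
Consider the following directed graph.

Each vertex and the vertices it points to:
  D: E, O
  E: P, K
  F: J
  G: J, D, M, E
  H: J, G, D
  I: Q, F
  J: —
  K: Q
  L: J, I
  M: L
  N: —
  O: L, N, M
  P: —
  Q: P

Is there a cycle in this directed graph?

No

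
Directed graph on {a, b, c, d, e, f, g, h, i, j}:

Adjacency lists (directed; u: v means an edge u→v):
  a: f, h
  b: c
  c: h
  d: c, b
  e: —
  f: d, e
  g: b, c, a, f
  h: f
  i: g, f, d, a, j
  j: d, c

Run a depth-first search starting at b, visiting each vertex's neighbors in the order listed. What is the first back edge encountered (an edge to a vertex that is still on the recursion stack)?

DFS from b (visiting each vertex's neighbors in the order listed); mark gray on enter, black on exit:
b gray
  c gray
    h gray
      f gray
        d gray
          d→c: c is gray → back edge
First back edge: d → c.

d->c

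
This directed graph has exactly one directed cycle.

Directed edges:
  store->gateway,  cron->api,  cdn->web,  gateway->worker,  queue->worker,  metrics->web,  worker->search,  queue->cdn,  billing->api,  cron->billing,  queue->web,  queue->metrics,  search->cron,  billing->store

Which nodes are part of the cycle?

DFS with gray/black marking from worker:
worker gray
  search gray
    cron gray
      api gray
      api black
      billing gray
        billing→api: api black — skip
        store gray
          gateway gray
            gateway→worker: worker is gray → back edge
Back edge closes the cycle worker → search → cron → billing → store → gateway → worker; its vertices are {cron, store, search, worker, billing, gateway}.

cron, store, search, worker, billing, gateway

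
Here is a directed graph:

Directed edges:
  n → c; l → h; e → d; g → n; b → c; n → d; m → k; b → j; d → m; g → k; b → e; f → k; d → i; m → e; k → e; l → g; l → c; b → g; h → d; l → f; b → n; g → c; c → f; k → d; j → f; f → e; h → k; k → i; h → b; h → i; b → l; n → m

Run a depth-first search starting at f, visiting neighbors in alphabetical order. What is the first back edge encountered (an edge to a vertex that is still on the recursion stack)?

DFS from f (visiting neighbors in alphabetical order); mark gray on enter, black on exit:
f gray
  e gray
    d gray
      i gray
      i black
      m gray
        m→e: e is gray → back edge
First back edge: m → e.

m→e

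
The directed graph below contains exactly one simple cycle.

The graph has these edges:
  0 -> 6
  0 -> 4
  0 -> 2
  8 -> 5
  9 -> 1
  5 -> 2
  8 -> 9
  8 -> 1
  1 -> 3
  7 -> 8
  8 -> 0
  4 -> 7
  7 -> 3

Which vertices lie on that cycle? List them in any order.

0, 4, 7, 8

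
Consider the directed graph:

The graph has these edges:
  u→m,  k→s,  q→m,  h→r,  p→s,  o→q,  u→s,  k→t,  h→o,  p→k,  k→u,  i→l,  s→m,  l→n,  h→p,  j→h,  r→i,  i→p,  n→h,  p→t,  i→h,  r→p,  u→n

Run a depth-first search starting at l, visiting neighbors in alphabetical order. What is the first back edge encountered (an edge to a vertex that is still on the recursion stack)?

u→n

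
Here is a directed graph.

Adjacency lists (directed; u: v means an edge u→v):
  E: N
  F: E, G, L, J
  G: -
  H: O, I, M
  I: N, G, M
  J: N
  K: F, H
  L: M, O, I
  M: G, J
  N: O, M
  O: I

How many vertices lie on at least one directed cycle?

5

A vertex is on a directed cycle iff it belongs to a strongly connected component of size ≥ 2 (or has a self-loop).
The vertices on cycles are {I, J, M, N, O} — 5 in total.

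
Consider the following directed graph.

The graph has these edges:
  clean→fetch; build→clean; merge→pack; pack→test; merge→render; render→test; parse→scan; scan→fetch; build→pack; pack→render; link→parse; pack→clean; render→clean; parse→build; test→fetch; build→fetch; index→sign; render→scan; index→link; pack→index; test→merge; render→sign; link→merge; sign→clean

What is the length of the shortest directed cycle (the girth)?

For each vertex v, BFS finds the shortest path from v back to v.
The shortest such closed walk is merge → pack → test → merge, length 3.

3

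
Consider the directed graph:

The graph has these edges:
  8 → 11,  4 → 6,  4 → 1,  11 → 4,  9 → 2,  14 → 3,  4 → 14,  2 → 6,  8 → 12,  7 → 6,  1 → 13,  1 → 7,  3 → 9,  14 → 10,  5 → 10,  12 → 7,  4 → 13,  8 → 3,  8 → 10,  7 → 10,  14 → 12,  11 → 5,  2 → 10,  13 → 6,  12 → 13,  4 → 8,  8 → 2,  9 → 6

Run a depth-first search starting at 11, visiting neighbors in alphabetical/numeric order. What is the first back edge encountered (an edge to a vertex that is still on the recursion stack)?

DFS from 11 (visiting neighbors in alphabetical/numeric order); mark gray on enter, black on exit:
11 gray
  4 gray
    1 gray
      7 gray
        6 gray
        6 black
        10 gray
        10 black
      7 black
      13 gray
        13→6: 6 black — skip
      13 black
    1 black
    4→6: 6 black — skip
    8 gray
      2 gray
        2→6: 6 black — skip
        2→10: 10 black — skip
      2 black
      3 gray
        9 gray
          9→2: 2 black — skip
          9→6: 6 black — skip
        9 black
      3 black
      8→10: 10 black — skip
      8→11: 11 is gray → back edge
First back edge: 8 → 11.

8->11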